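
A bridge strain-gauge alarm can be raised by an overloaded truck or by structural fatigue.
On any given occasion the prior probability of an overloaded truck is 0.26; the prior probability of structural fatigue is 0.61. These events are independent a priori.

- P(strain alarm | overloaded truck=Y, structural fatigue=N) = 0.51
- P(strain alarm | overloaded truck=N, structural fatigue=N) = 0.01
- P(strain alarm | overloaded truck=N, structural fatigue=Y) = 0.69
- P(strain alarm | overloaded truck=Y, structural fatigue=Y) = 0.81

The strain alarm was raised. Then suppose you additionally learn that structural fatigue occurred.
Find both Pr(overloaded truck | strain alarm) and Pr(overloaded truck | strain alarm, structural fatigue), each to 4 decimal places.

Numerator (weight on configurations with overloaded truck): 0.051714 + 0.128466 = 0.180180
Denominator P(strain alarm): 0.01×0.74×0.39 + 0.69×0.74×0.61 + 0.51×0.26×0.39 + 0.81×0.26×0.61 = 0.494532
P(overloaded truck | strain alarm) = 0.180180/0.494532 ≈ 0.3643

Now also conditioning on structural fatigue=true:
P(strain alarm | structural fatigue) = 0.69×0.74 + 0.81×0.26 = 0.510600 + 0.210600 = 0.721200
The overloaded truck-present share is 0.81×0.26 = 0.210600.
Hence the posterior is 0.210600/0.721200 ≈ 0.2920.
This is intercausal reasoning (explaining away): once structural fatigue accounts for the strain alarm, overloaded truck becomes less likely.

Pr(overloaded truck | strain alarm) ≈ 0.3643; Pr(overloaded truck | strain alarm, structural fatigue) ≈ 0.2920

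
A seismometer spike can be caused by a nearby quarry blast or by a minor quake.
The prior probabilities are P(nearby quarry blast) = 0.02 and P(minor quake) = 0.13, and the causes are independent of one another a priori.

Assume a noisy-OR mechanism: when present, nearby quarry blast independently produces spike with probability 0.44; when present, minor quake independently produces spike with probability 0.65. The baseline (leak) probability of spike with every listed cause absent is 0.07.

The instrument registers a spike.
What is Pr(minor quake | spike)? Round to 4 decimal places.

Pr(minor quake | spike) ≈ 0.5642

Under noisy-OR, P(spike | causes) = 1 − (1−0.07)·∏(1−qᵢ) over the active causes.
Weight on minor quake=true, given the evidence: 0.085931 + 0.002126 = 0.088057
Denominator P(spike): 0.07×0.98×0.87 + 0.6745×0.98×0.13 + 0.4792×0.02×0.87 + 0.81772×0.02×0.13 = 0.156077
P(minor quake | spike) = 0.088057/0.156077 ≈ 0.5642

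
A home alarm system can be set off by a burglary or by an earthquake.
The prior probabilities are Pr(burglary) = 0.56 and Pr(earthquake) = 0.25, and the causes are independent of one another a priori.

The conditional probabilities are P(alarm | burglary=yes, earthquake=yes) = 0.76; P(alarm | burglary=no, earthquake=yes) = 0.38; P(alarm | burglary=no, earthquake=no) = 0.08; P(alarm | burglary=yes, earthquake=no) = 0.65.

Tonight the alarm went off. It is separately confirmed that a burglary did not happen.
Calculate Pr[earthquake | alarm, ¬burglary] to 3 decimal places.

P(alarm | ¬burglary) = 0.08*0.75 + 0.38*0.25 = 0.060000 + 0.095000 = 0.155000
Of this, 0.095000 comes from 0.38*0.25 (the earthquake=true cases).
So P(earthquake | alarm, ¬burglary) = 0.095000/0.155000 ≈ 0.613.

Pr[earthquake | alarm, ¬burglary] ≈ 0.613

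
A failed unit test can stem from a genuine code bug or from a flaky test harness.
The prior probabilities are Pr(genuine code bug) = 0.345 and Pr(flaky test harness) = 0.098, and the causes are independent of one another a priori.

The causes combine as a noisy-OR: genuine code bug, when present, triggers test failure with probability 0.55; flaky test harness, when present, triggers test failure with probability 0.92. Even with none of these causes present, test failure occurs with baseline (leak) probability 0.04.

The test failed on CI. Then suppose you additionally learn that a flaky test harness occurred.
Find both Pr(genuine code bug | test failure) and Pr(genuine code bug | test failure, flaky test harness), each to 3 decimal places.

Under noisy-OR, P(test failure | causes) = 1 − (1−0.04)·∏(1−qᵢ) over the active causes.
By total probability over the 4 (genuine code bug, flaky test harness) configurations:
  P(test failure) = 0.04·0.655·0.902 + 0.9232·0.655·0.098 + 0.568·0.345·0.902 + 0.96544·0.345·0.098
        = 0.023632 + 0.059260 + 0.176756 + 0.032642 = 0.292290
Configurations with genuine code bug contribute 0.209398, so
  P(genuine code bug | test failure) = 0.209398 / 0.292290 ≈ 0.716

With the extra evidence:
For the numerator, keep only genuine code bug=true terms: 0.96544·0.345 = 0.333077
Denominator P(test failure | flaky test harness): 0.9232·0.655 + 0.96544·0.345 = 0.937773
Posterior = 0.333077 / 0.937773 ≈ 0.355
— flaky test harness explains away the evidence for genuine code bug.

Pr(genuine code bug | test failure) ≈ 0.716; Pr(genuine code bug | test failure, flaky test harness) ≈ 0.355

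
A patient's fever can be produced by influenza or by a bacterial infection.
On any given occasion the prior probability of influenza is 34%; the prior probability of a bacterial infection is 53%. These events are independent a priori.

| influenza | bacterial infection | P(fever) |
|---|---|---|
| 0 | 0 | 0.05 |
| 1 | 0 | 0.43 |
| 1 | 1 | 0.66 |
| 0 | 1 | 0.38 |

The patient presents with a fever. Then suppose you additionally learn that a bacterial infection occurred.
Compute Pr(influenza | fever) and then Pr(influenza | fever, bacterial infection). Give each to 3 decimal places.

Pr(influenza | fever) ≈ 0.558; Pr(influenza | fever, bacterial infection) ≈ 0.472

Sum P(fever|·) weighted by the priors over the 4 (influenza, bacterial infection) configurations:
  P(fever) = 0.05*0.66*0.47 + 0.38*0.66*0.53 + 0.43*0.34*0.47 + 0.66*0.34*0.53
        = 0.015510 + 0.132924 + 0.068714 + 0.118932 = 0.336080
Configurations with influenza contribute 0.187646, so
  P(influenza | fever) = 0.187646 / 0.336080 ≈ 0.558

Now condition on the additional information:
Enumerate both values of influenza and weight by the priors:
  P(fever | bacterial infection) = 0.38·0.66 + 0.66·0.34
        = 0.250800 + 0.224400 = 0.475200
Configurations with influenza contribute 0.224400, so
  P(influenza | fever, bacterial infection) = 0.224400 / 0.475200 ≈ 0.472
This is intercausal reasoning (explaining away): once bacterial infection accounts for the fever, influenza becomes less likely.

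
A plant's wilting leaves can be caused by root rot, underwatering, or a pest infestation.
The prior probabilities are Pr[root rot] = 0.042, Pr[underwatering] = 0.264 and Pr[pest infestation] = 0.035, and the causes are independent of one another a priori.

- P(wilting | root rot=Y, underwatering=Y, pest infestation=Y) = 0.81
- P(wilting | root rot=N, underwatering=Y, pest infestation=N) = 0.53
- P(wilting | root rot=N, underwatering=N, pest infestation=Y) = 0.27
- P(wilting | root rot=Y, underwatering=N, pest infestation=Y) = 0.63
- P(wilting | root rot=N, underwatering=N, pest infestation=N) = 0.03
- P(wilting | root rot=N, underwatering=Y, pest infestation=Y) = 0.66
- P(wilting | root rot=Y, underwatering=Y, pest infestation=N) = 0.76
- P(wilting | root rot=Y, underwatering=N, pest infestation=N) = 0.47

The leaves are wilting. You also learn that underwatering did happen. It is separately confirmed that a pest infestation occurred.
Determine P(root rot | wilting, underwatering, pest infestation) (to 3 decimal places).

Enumerate both values of root rot and weight by the priors:
  P(wilting | underwatering, pest infestation) = 0.66×0.958 + 0.81×0.042
        = 0.632280 + 0.034020 = 0.666300
The terms with root rot present sum to 0.034020, so
  P(root rot | wilting, underwatering, pest infestation) = 0.034020 / 0.666300 ≈ 0.051

P(root rot | wilting, underwatering, pest infestation) ≈ 0.051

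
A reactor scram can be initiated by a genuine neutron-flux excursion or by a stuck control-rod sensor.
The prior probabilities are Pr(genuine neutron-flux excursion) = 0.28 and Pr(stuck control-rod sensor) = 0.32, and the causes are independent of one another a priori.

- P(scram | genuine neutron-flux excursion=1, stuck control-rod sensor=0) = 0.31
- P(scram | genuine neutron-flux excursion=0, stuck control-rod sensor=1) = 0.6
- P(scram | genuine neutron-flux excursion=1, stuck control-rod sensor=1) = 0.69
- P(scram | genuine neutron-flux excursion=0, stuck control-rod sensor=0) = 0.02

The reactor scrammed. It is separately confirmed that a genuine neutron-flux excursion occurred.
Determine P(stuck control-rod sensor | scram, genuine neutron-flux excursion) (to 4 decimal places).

P(stuck control-rod sensor | scram, genuine neutron-flux excursion) ≈ 0.5116

Enumerate both values of stuck control-rod sensor and weight by the priors:
  P(scram | genuine neutron-flux excursion) = 0.31*0.68 + 0.69*0.32
        = 0.210800 + 0.220800 = 0.431600
Configurations with stuck control-rod sensor contribute 0.220800, so
  P(stuck control-rod sensor | scram, genuine neutron-flux excursion) = 0.220800 / 0.431600 ≈ 0.5116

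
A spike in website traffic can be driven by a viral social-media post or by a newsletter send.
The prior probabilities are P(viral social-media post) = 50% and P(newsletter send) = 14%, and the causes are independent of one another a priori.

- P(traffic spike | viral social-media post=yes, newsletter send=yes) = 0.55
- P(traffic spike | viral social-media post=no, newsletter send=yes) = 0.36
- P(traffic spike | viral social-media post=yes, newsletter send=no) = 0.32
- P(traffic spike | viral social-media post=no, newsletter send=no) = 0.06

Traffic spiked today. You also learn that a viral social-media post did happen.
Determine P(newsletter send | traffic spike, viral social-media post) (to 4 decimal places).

P(traffic spike | viral social-media post) = 0.32*0.86 + 0.55*0.14 = 0.275200 + 0.077000 = 0.352200
Of this, 0.077000 comes from 0.55*0.14 (the newsletter send=true cases).
So P(newsletter send | traffic spike, viral social-media post) = 0.077000/0.352200 ≈ 0.2186.

P(newsletter send | traffic spike, viral social-media post) ≈ 0.2186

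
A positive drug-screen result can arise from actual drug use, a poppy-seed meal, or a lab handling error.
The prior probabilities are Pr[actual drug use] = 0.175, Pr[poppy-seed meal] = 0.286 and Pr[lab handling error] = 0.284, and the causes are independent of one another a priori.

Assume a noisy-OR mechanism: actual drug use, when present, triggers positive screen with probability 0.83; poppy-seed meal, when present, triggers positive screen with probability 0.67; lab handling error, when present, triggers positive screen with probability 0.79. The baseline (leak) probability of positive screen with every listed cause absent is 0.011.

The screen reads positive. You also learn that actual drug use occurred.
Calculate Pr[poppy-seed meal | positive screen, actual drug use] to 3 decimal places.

Under noisy-OR, P(positive screen | causes) = 1 − (1−0.011)·∏(1−qᵢ) over the active causes.
For the numerator, keep only poppy-seed meal=true terms: 0.193414 + 0.080278 = 0.273692
Denominator P(positive screen | actual drug use): 0.83187×0.714×0.716 + 0.964693×0.714×0.284 + 0.944517×0.286×0.716 + 0.988349×0.286×0.284 = 0.894581
P(poppy-seed meal | positive screen, actual drug use) = 0.273692/0.894581 ≈ 0.306

Pr[poppy-seed meal | positive screen, actual drug use] ≈ 0.306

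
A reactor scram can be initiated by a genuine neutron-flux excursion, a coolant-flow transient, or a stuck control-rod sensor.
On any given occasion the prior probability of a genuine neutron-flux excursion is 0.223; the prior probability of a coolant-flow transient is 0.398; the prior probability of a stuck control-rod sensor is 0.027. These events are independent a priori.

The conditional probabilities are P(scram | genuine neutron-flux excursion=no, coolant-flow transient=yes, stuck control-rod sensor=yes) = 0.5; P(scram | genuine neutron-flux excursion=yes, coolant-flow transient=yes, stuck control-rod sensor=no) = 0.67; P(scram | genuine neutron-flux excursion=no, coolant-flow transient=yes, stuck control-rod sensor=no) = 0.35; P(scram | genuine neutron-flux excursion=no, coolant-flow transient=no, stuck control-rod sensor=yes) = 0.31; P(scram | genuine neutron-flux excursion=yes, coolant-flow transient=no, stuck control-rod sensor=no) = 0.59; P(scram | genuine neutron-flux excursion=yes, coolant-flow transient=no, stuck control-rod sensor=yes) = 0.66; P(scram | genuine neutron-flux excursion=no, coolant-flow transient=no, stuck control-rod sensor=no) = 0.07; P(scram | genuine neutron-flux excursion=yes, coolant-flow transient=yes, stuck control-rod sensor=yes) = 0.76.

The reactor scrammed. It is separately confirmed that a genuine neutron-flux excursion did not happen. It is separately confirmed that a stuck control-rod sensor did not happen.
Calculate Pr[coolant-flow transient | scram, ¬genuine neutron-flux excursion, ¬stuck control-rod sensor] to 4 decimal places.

Enumerate both values of coolant-flow transient and weight by the priors:
  P(scram | ¬genuine neutron-flux excursion, ¬stuck control-rod sensor) = 0.07*0.602 + 0.35*0.398
        = 0.042140 + 0.139300 = 0.181440
Configurations with coolant-flow transient contribute 0.139300, so
  P(coolant-flow transient | scram, ¬genuine neutron-flux excursion, ¬stuck control-rod sensor) = 0.139300 / 0.181440 ≈ 0.7677

Pr[coolant-flow transient | scram, ¬genuine neutron-flux excursion, ¬stuck control-rod sensor] ≈ 0.7677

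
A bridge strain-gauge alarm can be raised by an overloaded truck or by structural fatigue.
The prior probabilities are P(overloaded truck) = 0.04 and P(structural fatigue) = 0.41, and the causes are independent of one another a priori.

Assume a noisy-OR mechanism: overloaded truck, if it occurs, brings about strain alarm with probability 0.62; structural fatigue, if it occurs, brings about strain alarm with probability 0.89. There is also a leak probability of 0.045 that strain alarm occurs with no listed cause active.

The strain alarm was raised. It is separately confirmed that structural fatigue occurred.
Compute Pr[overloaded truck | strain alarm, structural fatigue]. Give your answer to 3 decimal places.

Under noisy-OR, P(strain alarm | causes) = 1 − (1−0.045)·∏(1−qᵢ) over the active causes.
Weight on overloaded truck=true, given the evidence: 0.960081*0.04 = 0.038403
The normalizing constant is 0.89495*0.96 + 0.960081*0.04 = 0.897555
P(overloaded truck | strain alarm, structural fatigue) = 0.038403/0.897555 ≈ 0.043

Pr[overloaded truck | strain alarm, structural fatigue] ≈ 0.043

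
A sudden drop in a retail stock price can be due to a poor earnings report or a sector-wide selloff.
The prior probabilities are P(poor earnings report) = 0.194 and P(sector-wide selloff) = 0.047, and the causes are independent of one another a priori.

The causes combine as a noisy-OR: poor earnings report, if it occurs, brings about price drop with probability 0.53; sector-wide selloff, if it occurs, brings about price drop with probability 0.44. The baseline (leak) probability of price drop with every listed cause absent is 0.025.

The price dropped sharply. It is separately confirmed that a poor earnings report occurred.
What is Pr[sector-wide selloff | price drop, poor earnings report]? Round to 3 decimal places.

Pr[sector-wide selloff | price drop, poor earnings report] ≈ 0.063

Under noisy-OR, P(price drop | causes) = 1 − (1−0.025)·∏(1−qᵢ) over the active causes.
By total probability over both values of sector-wide selloff:
  P(price drop | poor earnings report) = 0.54175*0.953 + 0.74338*0.047
        = 0.516288 + 0.034939 = 0.551227
Configurations with sector-wide selloff contribute 0.034939, so
  P(sector-wide selloff | price drop, poor earnings report) = 0.034939 / 0.551227 ≈ 0.063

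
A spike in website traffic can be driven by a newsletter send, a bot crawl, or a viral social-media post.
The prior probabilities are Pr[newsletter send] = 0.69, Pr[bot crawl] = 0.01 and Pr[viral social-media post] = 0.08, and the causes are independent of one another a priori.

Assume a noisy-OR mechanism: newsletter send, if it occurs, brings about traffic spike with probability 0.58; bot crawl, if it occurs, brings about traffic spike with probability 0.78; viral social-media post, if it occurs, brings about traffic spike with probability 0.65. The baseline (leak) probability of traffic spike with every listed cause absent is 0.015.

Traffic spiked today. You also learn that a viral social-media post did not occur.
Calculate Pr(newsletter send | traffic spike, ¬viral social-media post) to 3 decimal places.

Under noisy-OR, P(traffic spike | causes) = 1 − (1−0.015)·∏(1−qᵢ) over the active causes.
P(traffic spike | ¬viral social-media post) = 0.015·0.31·0.99 + 0.7833·0.31·0.01 + 0.5863·0.69·0.99 + 0.908986·0.69·0.01 = 0.004603 + 0.002428 + 0.400502 + 0.006272 = 0.413805
Restricting to configurations with newsletter send present: 0.400502 + 0.006272 = 0.406774.
So P(newsletter send | traffic spike, ¬viral social-media post) = 0.406774/0.413805 ≈ 0.983.

Pr(newsletter send | traffic spike, ¬viral social-media post) ≈ 0.983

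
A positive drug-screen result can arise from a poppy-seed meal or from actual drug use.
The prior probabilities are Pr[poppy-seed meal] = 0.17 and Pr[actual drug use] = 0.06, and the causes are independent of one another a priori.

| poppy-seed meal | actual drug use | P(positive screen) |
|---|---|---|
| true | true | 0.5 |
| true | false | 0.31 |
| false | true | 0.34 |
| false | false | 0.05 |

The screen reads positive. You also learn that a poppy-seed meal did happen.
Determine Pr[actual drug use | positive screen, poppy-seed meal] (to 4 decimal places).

P(positive screen | poppy-seed meal) = 0.31·0.94 + 0.5·0.06 = 0.291400 + 0.030000 = 0.321400
Restricting to configurations with actual drug use present: 0.5·0.06 = 0.030000.
Hence the posterior is 0.030000/0.321400 ≈ 0.0933.

Pr[actual drug use | positive screen, poppy-seed meal] ≈ 0.0933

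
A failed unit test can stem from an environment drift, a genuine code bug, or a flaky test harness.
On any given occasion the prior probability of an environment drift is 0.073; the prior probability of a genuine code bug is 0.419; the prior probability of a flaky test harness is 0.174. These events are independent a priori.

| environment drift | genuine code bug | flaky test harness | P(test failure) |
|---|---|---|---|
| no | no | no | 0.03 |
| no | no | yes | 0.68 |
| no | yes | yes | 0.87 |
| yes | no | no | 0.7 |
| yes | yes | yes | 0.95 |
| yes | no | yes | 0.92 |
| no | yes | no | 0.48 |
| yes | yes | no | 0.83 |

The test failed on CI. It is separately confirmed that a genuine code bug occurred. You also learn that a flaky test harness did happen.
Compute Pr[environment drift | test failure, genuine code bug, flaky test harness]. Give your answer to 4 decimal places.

Pr[environment drift | test failure, genuine code bug, flaky test harness] ≈ 0.0792

By total probability over both values of environment drift:
  P(test failure | genuine code bug, flaky test harness) = 0.87*0.927 + 0.95*0.073
        = 0.806490 + 0.069350 = 0.875840
Keeping only the environment drift-present terms gives 0.069350, so
  P(environment drift | test failure, genuine code bug, flaky test harness) = 0.069350 / 0.875840 ≈ 0.0792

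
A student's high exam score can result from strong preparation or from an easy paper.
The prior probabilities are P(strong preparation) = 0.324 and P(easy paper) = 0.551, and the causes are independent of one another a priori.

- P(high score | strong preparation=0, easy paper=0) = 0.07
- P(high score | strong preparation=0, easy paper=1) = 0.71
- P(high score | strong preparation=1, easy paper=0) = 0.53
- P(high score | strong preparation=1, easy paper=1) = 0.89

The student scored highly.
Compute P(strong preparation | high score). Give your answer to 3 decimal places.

Enumerate the 4 (strong preparation, easy paper) configurations and weight by the priors:
  P(high score) = 0.07×0.676×0.449 + 0.71×0.676×0.551 + 0.53×0.324×0.449 + 0.89×0.324×0.551
        = 0.021247 + 0.264458 + 0.077102 + 0.158886 = 0.521693
Keeping only the strong preparation-present terms gives 0.235988, so
  P(strong preparation | high score) = 0.235988 / 0.521693 ≈ 0.452

P(strong preparation | high score) ≈ 0.452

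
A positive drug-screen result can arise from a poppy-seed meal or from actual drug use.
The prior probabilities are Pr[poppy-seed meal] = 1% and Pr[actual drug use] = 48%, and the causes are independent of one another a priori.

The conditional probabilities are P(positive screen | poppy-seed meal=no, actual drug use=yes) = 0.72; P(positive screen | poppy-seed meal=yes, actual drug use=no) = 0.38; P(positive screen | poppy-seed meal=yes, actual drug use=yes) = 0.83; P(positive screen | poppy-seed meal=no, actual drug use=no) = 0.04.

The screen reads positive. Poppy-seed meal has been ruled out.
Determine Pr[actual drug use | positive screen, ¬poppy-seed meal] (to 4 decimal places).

Enumerate both values of actual drug use and weight by the priors:
  P(positive screen | ¬poppy-seed meal) = 0.04*0.52 + 0.72*0.48
        = 0.020800 + 0.345600 = 0.366400
Keeping only the actual drug use-present terms gives 0.345600, so
  P(actual drug use | positive screen, ¬poppy-seed meal) = 0.345600 / 0.366400 ≈ 0.9432

Pr[actual drug use | positive screen, ¬poppy-seed meal] ≈ 0.9432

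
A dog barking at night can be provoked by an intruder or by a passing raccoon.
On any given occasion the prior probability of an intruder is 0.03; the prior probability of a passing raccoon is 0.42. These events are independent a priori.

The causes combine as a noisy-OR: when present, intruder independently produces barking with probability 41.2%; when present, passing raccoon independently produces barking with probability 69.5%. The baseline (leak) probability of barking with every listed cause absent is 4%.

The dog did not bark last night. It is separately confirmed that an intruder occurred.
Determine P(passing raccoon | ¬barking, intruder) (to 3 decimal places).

P(passing raccoon | ¬barking, intruder) ≈ 0.181

Under noisy-OR, P(barking | causes) = 1 − (1−0.04)·∏(1−qᵢ) over the active causes.
P(¬barking | intruder) = 0.56448·0.58 + 0.172166·0.42 = 0.327398 + 0.072310 = 0.399708
Of this, 0.072310 comes from 0.172166·0.42 (the passing raccoon=true cases).
Hence the posterior is 0.072310/0.399708 ≈ 0.181.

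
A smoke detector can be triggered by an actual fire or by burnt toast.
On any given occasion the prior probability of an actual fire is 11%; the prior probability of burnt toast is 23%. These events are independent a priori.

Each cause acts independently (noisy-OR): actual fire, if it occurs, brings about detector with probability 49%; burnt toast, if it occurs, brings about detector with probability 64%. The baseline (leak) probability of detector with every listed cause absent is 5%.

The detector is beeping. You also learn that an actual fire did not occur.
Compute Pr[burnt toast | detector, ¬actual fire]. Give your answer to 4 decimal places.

Pr[burnt toast | detector, ¬actual fire] ≈ 0.7972

Under noisy-OR, P(detector | causes) = 1 − (1−0.05)·∏(1−qᵢ) over the active causes.
For the numerator, keep only burnt toast=true terms: 0.658×0.23 = 0.151340
The normalizing constant is 0.05×0.77 + 0.658×0.23 = 0.189840
Posterior = 0.151340 / 0.189840 ≈ 0.7972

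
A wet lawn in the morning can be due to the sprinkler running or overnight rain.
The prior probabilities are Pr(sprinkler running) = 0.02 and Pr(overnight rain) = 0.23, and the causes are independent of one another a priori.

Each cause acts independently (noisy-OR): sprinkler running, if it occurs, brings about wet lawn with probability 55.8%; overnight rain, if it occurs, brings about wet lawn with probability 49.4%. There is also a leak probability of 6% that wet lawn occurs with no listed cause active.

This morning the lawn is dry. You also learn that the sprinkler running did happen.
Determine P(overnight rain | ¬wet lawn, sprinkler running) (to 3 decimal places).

P(overnight rain | ¬wet lawn, sprinkler running) ≈ 0.131

Under noisy-OR, P(wet lawn | causes) = 1 − (1−0.06)·∏(1−qᵢ) over the active causes.
By total probability over both values of overnight rain:
  P(¬wet lawn | sprinkler running) = 0.41548×0.77 + 0.210233×0.23
        = 0.319920 + 0.048354 = 0.368274
Keeping only the overnight rain-present terms gives 0.048354, so
  P(overnight rain | ¬wet lawn, sprinkler running) = 0.048354 / 0.368274 ≈ 0.131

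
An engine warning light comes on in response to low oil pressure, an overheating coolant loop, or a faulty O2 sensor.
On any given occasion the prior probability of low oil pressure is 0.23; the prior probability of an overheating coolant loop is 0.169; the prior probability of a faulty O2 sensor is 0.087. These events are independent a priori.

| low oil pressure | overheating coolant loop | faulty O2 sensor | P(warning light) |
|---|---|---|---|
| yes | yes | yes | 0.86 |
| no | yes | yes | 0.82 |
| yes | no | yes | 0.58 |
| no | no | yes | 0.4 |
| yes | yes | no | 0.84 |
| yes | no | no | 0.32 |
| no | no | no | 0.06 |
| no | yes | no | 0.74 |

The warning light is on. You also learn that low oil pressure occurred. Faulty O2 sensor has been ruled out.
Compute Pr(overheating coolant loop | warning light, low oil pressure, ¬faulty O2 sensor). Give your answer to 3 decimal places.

Pr(overheating coolant loop | warning light, low oil pressure, ¬faulty O2 sensor) ≈ 0.348

Numerator (weight on configurations with overheating coolant loop): 0.84·0.169 = 0.141960
The normalizing constant is 0.32·0.831 + 0.84·0.169 = 0.407880
P(overheating coolant loop | warning light, low oil pressure, ¬faulty O2 sensor) = 0.141960/0.407880 ≈ 0.348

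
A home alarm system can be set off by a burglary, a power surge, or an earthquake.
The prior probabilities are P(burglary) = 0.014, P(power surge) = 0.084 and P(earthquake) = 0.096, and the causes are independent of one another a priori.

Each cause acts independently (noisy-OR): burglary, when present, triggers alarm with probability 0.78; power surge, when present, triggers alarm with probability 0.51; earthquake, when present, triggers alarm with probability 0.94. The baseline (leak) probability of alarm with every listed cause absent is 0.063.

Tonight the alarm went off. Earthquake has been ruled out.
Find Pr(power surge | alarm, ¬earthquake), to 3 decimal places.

Under noisy-OR, P(alarm | causes) = 1 − (1−0.063)·∏(1−qᵢ) over the active causes.
Sum P(alarm|·) weighted by the priors over the 4 (burglary, power surge) configurations:
  P(alarm | ¬earthquake) = 0.063·0.986·0.916 + 0.54087·0.986·0.084 + 0.79386·0.014·0.916 + 0.898991·0.014·0.084
        = 0.056900 + 0.044797 + 0.010180 + 0.001057 = 0.112934
Keeping only the power surge-present terms gives 0.045854, so
  P(power surge | alarm, ¬earthquake) = 0.045854 / 0.112934 ≈ 0.406

Pr(power surge | alarm, ¬earthquake) ≈ 0.406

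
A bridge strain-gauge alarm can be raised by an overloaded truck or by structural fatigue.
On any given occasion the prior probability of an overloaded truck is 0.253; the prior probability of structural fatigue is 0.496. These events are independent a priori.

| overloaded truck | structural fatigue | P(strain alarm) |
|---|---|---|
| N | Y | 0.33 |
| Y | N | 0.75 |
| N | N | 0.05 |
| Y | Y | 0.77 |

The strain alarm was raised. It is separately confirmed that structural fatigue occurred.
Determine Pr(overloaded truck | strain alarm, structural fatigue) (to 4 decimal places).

Pr(overloaded truck | strain alarm, structural fatigue) ≈ 0.4414

For the numerator, keep only overloaded truck=true terms: 0.77·0.253 = 0.194810
The normalizing constant is 0.33·0.747 + 0.77·0.253 = 0.441320
Posterior = 0.194810 / 0.441320 ≈ 0.4414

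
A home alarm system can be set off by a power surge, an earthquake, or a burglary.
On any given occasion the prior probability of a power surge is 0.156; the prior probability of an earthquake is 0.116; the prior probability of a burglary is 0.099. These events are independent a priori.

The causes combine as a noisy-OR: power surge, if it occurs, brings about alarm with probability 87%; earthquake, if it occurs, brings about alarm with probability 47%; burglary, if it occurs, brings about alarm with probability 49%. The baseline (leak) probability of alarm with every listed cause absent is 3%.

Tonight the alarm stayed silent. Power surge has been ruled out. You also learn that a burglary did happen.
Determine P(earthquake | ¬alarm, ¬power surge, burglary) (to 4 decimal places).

P(earthquake | ¬alarm, ¬power surge, burglary) ≈ 0.0650

Under noisy-OR, P(alarm | causes) = 1 − (1−0.03)·∏(1−qᵢ) over the active causes.
P(¬alarm | ¬power surge, burglary) = 0.4947*0.884 + 0.262191*0.116 = 0.437315 + 0.030414 = 0.467729
The earthquake-present share is 0.262191*0.116 = 0.030414.
Hence the posterior is 0.030414/0.467729 ≈ 0.0650.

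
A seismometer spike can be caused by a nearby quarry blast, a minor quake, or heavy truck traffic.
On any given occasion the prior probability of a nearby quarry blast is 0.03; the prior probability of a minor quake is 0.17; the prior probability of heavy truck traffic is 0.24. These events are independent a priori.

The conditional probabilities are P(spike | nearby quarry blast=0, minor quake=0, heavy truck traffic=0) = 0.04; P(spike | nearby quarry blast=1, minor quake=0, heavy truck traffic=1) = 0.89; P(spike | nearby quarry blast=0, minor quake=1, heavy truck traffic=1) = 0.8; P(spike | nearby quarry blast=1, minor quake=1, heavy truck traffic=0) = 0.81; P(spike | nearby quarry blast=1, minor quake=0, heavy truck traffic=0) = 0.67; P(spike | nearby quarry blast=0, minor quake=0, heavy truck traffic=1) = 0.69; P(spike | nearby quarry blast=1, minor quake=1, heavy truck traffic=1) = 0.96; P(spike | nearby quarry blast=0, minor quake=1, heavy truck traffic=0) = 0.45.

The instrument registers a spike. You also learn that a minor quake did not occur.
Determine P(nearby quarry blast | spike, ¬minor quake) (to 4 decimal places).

Enumerate the 4 (nearby quarry blast, heavy truck traffic) configurations and weight by the priors:
  P(spike | ¬minor quake) = 0.04*0.97*0.76 + 0.69*0.97*0.24 + 0.67*0.03*0.76 + 0.89*0.03*0.24
        = 0.029488 + 0.160632 + 0.015276 + 0.006408 = 0.211804
The terms with nearby quarry blast present sum to 0.021684, so
  P(nearby quarry blast | spike, ¬minor quake) = 0.021684 / 0.211804 ≈ 0.1024

P(nearby quarry blast | spike, ¬minor quake) ≈ 0.1024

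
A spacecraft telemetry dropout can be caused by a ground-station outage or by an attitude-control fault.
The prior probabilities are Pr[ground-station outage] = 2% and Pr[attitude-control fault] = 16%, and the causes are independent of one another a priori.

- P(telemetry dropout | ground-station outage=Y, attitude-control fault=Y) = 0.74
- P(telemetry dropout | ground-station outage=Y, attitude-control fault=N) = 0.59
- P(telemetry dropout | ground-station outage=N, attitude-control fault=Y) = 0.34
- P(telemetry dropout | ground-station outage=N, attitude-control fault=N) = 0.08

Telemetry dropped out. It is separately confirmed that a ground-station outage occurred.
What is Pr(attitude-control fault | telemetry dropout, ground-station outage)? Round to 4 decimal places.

For the numerator, keep only attitude-control fault=true terms: 0.74*0.16 = 0.118400
The normalizing constant is 0.59*0.84 + 0.74*0.16 = 0.614000
P(attitude-control fault | telemetry dropout, ground-station outage) = 0.118400/0.614000 ≈ 0.1928

Pr(attitude-control fault | telemetry dropout, ground-station outage) ≈ 0.1928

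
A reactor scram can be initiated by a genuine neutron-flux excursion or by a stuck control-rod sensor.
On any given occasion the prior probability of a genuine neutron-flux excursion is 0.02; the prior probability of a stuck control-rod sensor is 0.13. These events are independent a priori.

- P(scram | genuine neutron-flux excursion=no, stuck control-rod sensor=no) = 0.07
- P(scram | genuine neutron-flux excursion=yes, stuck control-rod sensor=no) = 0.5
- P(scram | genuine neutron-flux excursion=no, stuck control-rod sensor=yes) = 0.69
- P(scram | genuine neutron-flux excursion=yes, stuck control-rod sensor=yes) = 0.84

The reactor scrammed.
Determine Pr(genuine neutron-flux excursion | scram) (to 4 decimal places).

Pr(genuine neutron-flux excursion | scram) ≈ 0.0687

Weight on genuine neutron-flux excursion=true, given the evidence: 0.008700 + 0.002184 = 0.010884
Denominator P(scram): 0.07×0.98×0.87 + 0.69×0.98×0.13 + 0.5×0.02×0.87 + 0.84×0.02×0.13 = 0.158472
P(genuine neutron-flux excursion | scram) = 0.010884/0.158472 ≈ 0.0687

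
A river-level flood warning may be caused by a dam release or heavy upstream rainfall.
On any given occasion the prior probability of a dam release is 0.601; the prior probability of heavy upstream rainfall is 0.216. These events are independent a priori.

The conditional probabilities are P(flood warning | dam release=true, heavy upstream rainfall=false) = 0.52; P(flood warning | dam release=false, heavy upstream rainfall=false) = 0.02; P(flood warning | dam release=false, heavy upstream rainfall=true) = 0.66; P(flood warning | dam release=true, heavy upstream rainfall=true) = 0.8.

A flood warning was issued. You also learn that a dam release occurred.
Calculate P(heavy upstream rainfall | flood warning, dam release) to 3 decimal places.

P(flood warning | dam release) = 0.52×0.784 + 0.8×0.216 = 0.407680 + 0.172800 = 0.580480
Of this, 0.172800 comes from 0.8×0.216 (the heavy upstream rainfall=true cases).
Hence the posterior is 0.172800/0.580480 ≈ 0.298.

P(heavy upstream rainfall | flood warning, dam release) ≈ 0.298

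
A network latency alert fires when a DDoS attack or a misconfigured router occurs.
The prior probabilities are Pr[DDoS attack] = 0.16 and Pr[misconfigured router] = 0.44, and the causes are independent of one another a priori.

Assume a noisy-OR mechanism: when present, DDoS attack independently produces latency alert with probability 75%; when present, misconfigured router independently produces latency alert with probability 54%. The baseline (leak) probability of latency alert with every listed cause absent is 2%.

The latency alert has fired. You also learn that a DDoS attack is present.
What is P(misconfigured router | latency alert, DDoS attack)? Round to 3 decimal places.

P(misconfigured router | latency alert, DDoS attack) ≈ 0.480

Under noisy-OR, P(latency alert | causes) = 1 − (1−0.02)·∏(1−qᵢ) over the active causes.
Enumerate both values of misconfigured router and weight by the priors:
  P(latency alert | DDoS attack) = 0.755×0.56 + 0.8873×0.44
        = 0.422800 + 0.390412 = 0.813212
Configurations with misconfigured router contribute 0.390412, so
  P(misconfigured router | latency alert, DDoS attack) = 0.390412 / 0.813212 ≈ 0.480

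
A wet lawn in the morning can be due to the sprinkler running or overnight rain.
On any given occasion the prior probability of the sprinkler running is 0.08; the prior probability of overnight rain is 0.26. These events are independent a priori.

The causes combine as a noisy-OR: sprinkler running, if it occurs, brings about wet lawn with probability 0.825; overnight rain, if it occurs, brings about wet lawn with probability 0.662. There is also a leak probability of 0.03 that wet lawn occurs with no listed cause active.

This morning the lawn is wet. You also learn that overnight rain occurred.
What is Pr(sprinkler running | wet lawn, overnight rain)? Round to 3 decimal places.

Under noisy-OR, P(wet lawn | causes) = 1 − (1−0.03)·∏(1−qᵢ) over the active causes.
Sum P(wet lawn|·) weighted by the priors over both values of sprinkler running:
  P(wet lawn | overnight rain) = 0.67214·0.92 + 0.942624·0.08
        = 0.618369 + 0.075410 = 0.693779
Configurations with sprinkler running contribute 0.075410, so
  P(sprinkler running | wet lawn, overnight rain) = 0.075410 / 0.693779 ≈ 0.109

Pr(sprinkler running | wet lawn, overnight rain) ≈ 0.109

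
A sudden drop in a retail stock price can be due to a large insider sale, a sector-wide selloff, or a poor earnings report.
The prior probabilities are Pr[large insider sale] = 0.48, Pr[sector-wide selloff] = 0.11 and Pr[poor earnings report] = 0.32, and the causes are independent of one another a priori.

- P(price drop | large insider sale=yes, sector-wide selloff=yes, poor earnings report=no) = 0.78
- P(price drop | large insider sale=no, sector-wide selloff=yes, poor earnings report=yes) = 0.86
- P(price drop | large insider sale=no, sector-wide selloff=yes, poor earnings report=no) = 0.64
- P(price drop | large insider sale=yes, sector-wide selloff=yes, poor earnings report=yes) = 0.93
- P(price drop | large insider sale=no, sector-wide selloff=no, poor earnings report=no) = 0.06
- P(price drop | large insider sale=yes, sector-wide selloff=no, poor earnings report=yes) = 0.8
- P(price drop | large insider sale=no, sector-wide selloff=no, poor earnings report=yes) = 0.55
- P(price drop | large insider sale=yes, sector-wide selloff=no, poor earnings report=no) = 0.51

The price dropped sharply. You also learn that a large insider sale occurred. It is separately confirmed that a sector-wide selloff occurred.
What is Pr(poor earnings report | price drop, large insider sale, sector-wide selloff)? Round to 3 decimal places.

Pr(poor earnings report | price drop, large insider sale, sector-wide selloff) ≈ 0.359

For the numerator, keep only poor earnings report=true terms: 0.93×0.32 = 0.297600
Denominator P(price drop | large insider sale, sector-wide selloff): 0.78×0.68 + 0.93×0.32 = 0.828000
P(poor earnings report | price drop, large insider sale, sector-wide selloff) = 0.297600/0.828000 ≈ 0.359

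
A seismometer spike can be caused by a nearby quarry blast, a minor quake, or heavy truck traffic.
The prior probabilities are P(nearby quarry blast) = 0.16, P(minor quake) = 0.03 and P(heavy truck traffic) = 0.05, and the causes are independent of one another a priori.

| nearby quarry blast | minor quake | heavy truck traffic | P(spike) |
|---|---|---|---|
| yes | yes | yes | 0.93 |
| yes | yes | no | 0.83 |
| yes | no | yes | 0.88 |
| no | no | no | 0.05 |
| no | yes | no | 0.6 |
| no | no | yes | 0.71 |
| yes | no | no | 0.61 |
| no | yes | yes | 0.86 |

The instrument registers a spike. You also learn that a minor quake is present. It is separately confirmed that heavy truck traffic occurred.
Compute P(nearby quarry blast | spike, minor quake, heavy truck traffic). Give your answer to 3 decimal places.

P(nearby quarry blast | spike, minor quake, heavy truck traffic) ≈ 0.171

Weight on nearby quarry blast=true, given the evidence: 0.93*0.16 = 0.148800
The normalizing constant is 0.86*0.84 + 0.93*0.16 = 0.871200
Posterior = 0.148800 / 0.871200 ≈ 0.171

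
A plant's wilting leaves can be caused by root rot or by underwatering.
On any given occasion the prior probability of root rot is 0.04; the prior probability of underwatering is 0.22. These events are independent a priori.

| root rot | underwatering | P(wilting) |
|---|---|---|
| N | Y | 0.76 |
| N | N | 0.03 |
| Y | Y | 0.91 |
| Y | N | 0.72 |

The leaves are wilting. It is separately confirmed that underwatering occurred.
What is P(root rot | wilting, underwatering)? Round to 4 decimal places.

P(root rot | wilting, underwatering) ≈ 0.0475

P(wilting | underwatering) = 0.76·0.96 + 0.91·0.04 = 0.729600 + 0.036400 = 0.766000
The root rot-present share is 0.91·0.04 = 0.036400.
Hence the posterior is 0.036400/0.766000 ≈ 0.0475.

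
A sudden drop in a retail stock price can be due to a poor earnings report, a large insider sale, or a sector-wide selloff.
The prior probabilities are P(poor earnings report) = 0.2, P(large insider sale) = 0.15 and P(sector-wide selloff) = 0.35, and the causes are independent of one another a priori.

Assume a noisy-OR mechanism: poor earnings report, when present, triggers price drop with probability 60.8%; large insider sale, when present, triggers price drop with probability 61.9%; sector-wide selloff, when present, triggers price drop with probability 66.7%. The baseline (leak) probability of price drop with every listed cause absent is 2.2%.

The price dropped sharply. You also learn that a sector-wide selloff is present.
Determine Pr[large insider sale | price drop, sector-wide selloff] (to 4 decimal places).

Pr[large insider sale | price drop, sector-wide selloff] ≈ 0.1805

Under noisy-OR, P(price drop | causes) = 1 − (1−0.022)·∏(1−qᵢ) over the active causes.
P(price drop | sector-wide selloff) = 0.674326·0.8·0.85 + 0.875918·0.8·0.15 + 0.872336·0.2·0.85 + 0.95136·0.2·0.15 = 0.458542 + 0.105110 + 0.148297 + 0.028541 = 0.740490
Restricting to configurations with large insider sale present: 0.105110 + 0.028541 = 0.133651.
So P(large insider sale | price drop, sector-wide selloff) = 0.133651/0.740490 ≈ 0.1805.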